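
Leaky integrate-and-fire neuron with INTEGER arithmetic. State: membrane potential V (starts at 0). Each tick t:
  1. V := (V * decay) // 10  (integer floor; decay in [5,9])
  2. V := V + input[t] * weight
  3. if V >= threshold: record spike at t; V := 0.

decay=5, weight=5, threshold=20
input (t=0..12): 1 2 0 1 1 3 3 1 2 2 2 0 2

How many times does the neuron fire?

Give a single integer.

Answer: 1

Derivation:
t=0: input=1 -> V=5
t=1: input=2 -> V=12
t=2: input=0 -> V=6
t=3: input=1 -> V=8
t=4: input=1 -> V=9
t=5: input=3 -> V=19
t=6: input=3 -> V=0 FIRE
t=7: input=1 -> V=5
t=8: input=2 -> V=12
t=9: input=2 -> V=16
t=10: input=2 -> V=18
t=11: input=0 -> V=9
t=12: input=2 -> V=14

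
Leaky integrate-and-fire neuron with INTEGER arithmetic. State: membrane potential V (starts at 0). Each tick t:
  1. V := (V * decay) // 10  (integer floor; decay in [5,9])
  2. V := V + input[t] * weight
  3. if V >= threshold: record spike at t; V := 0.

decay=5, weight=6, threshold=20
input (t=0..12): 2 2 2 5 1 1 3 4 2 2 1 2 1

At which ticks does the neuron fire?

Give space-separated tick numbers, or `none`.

t=0: input=2 -> V=12
t=1: input=2 -> V=18
t=2: input=2 -> V=0 FIRE
t=3: input=5 -> V=0 FIRE
t=4: input=1 -> V=6
t=5: input=1 -> V=9
t=6: input=3 -> V=0 FIRE
t=7: input=4 -> V=0 FIRE
t=8: input=2 -> V=12
t=9: input=2 -> V=18
t=10: input=1 -> V=15
t=11: input=2 -> V=19
t=12: input=1 -> V=15

Answer: 2 3 6 7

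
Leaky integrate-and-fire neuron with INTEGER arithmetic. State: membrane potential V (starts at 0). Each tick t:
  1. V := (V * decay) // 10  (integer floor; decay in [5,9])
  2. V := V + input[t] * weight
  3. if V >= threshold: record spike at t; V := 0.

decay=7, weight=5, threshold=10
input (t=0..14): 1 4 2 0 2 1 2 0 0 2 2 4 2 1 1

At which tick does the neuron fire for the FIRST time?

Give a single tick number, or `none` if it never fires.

t=0: input=1 -> V=5
t=1: input=4 -> V=0 FIRE
t=2: input=2 -> V=0 FIRE
t=3: input=0 -> V=0
t=4: input=2 -> V=0 FIRE
t=5: input=1 -> V=5
t=6: input=2 -> V=0 FIRE
t=7: input=0 -> V=0
t=8: input=0 -> V=0
t=9: input=2 -> V=0 FIRE
t=10: input=2 -> V=0 FIRE
t=11: input=4 -> V=0 FIRE
t=12: input=2 -> V=0 FIRE
t=13: input=1 -> V=5
t=14: input=1 -> V=8

Answer: 1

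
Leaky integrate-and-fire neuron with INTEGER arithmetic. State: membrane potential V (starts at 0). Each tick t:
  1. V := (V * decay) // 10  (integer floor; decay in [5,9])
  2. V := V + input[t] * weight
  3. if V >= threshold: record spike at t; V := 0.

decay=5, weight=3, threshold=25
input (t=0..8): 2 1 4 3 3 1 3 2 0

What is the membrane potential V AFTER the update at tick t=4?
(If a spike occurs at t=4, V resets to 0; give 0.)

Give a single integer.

t=0: input=2 -> V=6
t=1: input=1 -> V=6
t=2: input=4 -> V=15
t=3: input=3 -> V=16
t=4: input=3 -> V=17
t=5: input=1 -> V=11
t=6: input=3 -> V=14
t=7: input=2 -> V=13
t=8: input=0 -> V=6

Answer: 17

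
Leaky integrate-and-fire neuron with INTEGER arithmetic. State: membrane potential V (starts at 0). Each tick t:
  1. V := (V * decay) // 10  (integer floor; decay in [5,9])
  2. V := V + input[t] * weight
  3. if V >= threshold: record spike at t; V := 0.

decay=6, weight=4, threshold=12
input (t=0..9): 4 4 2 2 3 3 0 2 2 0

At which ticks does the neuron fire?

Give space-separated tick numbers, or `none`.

t=0: input=4 -> V=0 FIRE
t=1: input=4 -> V=0 FIRE
t=2: input=2 -> V=8
t=3: input=2 -> V=0 FIRE
t=4: input=3 -> V=0 FIRE
t=5: input=3 -> V=0 FIRE
t=6: input=0 -> V=0
t=7: input=2 -> V=8
t=8: input=2 -> V=0 FIRE
t=9: input=0 -> V=0

Answer: 0 1 3 4 5 8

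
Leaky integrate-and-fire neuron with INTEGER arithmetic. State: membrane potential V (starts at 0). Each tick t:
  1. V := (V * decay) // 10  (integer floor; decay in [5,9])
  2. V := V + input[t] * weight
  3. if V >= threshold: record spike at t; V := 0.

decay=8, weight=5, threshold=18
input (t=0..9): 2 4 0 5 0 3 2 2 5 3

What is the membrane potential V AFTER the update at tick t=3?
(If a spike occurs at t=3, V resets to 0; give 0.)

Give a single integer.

Answer: 0

Derivation:
t=0: input=2 -> V=10
t=1: input=4 -> V=0 FIRE
t=2: input=0 -> V=0
t=3: input=5 -> V=0 FIRE
t=4: input=0 -> V=0
t=5: input=3 -> V=15
t=6: input=2 -> V=0 FIRE
t=7: input=2 -> V=10
t=8: input=5 -> V=0 FIRE
t=9: input=3 -> V=15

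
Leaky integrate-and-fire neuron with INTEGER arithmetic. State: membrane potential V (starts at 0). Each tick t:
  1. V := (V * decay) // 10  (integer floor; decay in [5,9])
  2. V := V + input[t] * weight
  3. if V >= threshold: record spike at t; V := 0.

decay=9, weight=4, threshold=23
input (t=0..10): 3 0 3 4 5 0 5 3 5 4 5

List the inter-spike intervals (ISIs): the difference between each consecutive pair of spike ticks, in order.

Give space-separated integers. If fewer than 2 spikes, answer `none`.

Answer: 3 2 2

Derivation:
t=0: input=3 -> V=12
t=1: input=0 -> V=10
t=2: input=3 -> V=21
t=3: input=4 -> V=0 FIRE
t=4: input=5 -> V=20
t=5: input=0 -> V=18
t=6: input=5 -> V=0 FIRE
t=7: input=3 -> V=12
t=8: input=5 -> V=0 FIRE
t=9: input=4 -> V=16
t=10: input=5 -> V=0 FIRE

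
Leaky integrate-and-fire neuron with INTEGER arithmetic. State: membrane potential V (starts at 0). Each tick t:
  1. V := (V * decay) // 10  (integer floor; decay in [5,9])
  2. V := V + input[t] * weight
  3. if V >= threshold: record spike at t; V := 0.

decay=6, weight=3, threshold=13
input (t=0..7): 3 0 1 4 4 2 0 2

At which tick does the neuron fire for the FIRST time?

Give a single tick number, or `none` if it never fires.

t=0: input=3 -> V=9
t=1: input=0 -> V=5
t=2: input=1 -> V=6
t=3: input=4 -> V=0 FIRE
t=4: input=4 -> V=12
t=5: input=2 -> V=0 FIRE
t=6: input=0 -> V=0
t=7: input=2 -> V=6

Answer: 3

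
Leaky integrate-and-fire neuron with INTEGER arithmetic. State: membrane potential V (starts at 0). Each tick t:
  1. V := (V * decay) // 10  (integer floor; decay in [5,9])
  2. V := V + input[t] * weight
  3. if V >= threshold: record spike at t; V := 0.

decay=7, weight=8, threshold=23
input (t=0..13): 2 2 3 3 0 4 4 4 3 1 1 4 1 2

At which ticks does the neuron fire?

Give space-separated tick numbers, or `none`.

t=0: input=2 -> V=16
t=1: input=2 -> V=0 FIRE
t=2: input=3 -> V=0 FIRE
t=3: input=3 -> V=0 FIRE
t=4: input=0 -> V=0
t=5: input=4 -> V=0 FIRE
t=6: input=4 -> V=0 FIRE
t=7: input=4 -> V=0 FIRE
t=8: input=3 -> V=0 FIRE
t=9: input=1 -> V=8
t=10: input=1 -> V=13
t=11: input=4 -> V=0 FIRE
t=12: input=1 -> V=8
t=13: input=2 -> V=21

Answer: 1 2 3 5 6 7 8 11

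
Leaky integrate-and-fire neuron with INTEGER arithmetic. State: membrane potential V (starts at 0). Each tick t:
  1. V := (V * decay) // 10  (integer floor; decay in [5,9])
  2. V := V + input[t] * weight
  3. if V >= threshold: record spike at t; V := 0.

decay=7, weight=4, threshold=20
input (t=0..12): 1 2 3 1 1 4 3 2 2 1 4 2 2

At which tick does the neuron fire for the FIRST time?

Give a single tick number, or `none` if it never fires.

t=0: input=1 -> V=4
t=1: input=2 -> V=10
t=2: input=3 -> V=19
t=3: input=1 -> V=17
t=4: input=1 -> V=15
t=5: input=4 -> V=0 FIRE
t=6: input=3 -> V=12
t=7: input=2 -> V=16
t=8: input=2 -> V=19
t=9: input=1 -> V=17
t=10: input=4 -> V=0 FIRE
t=11: input=2 -> V=8
t=12: input=2 -> V=13

Answer: 5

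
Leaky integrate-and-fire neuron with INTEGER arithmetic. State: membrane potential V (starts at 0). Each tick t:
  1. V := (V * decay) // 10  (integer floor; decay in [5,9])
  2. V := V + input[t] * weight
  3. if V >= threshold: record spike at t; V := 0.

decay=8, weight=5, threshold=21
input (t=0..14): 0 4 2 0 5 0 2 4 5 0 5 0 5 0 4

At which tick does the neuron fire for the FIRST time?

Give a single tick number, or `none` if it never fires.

t=0: input=0 -> V=0
t=1: input=4 -> V=20
t=2: input=2 -> V=0 FIRE
t=3: input=0 -> V=0
t=4: input=5 -> V=0 FIRE
t=5: input=0 -> V=0
t=6: input=2 -> V=10
t=7: input=4 -> V=0 FIRE
t=8: input=5 -> V=0 FIRE
t=9: input=0 -> V=0
t=10: input=5 -> V=0 FIRE
t=11: input=0 -> V=0
t=12: input=5 -> V=0 FIRE
t=13: input=0 -> V=0
t=14: input=4 -> V=20

Answer: 2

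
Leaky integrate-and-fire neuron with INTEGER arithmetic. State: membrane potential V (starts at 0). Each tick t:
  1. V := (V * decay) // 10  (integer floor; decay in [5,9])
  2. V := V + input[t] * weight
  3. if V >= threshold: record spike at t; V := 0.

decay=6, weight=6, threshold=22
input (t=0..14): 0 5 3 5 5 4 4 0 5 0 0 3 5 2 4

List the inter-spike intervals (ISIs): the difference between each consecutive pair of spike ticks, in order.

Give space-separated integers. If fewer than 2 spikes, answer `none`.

t=0: input=0 -> V=0
t=1: input=5 -> V=0 FIRE
t=2: input=3 -> V=18
t=3: input=5 -> V=0 FIRE
t=4: input=5 -> V=0 FIRE
t=5: input=4 -> V=0 FIRE
t=6: input=4 -> V=0 FIRE
t=7: input=0 -> V=0
t=8: input=5 -> V=0 FIRE
t=9: input=0 -> V=0
t=10: input=0 -> V=0
t=11: input=3 -> V=18
t=12: input=5 -> V=0 FIRE
t=13: input=2 -> V=12
t=14: input=4 -> V=0 FIRE

Answer: 2 1 1 1 2 4 2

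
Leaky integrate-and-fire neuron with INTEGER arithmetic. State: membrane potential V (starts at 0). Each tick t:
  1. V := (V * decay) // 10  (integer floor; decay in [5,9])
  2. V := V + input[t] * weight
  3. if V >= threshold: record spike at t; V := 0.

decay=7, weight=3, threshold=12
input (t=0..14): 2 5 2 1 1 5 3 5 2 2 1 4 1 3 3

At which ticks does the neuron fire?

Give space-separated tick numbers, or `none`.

Answer: 1 5 7 11 14

Derivation:
t=0: input=2 -> V=6
t=1: input=5 -> V=0 FIRE
t=2: input=2 -> V=6
t=3: input=1 -> V=7
t=4: input=1 -> V=7
t=5: input=5 -> V=0 FIRE
t=6: input=3 -> V=9
t=7: input=5 -> V=0 FIRE
t=8: input=2 -> V=6
t=9: input=2 -> V=10
t=10: input=1 -> V=10
t=11: input=4 -> V=0 FIRE
t=12: input=1 -> V=3
t=13: input=3 -> V=11
t=14: input=3 -> V=0 FIRE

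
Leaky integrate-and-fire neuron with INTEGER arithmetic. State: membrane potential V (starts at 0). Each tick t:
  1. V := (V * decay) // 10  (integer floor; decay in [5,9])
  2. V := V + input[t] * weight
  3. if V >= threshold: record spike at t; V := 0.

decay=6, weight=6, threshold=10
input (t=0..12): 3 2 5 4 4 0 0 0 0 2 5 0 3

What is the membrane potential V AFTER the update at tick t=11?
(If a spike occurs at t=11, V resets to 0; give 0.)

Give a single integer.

t=0: input=3 -> V=0 FIRE
t=1: input=2 -> V=0 FIRE
t=2: input=5 -> V=0 FIRE
t=3: input=4 -> V=0 FIRE
t=4: input=4 -> V=0 FIRE
t=5: input=0 -> V=0
t=6: input=0 -> V=0
t=7: input=0 -> V=0
t=8: input=0 -> V=0
t=9: input=2 -> V=0 FIRE
t=10: input=5 -> V=0 FIRE
t=11: input=0 -> V=0
t=12: input=3 -> V=0 FIRE

Answer: 0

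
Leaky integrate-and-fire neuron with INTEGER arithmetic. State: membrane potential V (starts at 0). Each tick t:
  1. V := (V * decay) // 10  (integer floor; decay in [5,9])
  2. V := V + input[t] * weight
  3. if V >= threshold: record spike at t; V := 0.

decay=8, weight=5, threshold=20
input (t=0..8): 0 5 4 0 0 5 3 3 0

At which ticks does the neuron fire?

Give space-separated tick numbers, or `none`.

t=0: input=0 -> V=0
t=1: input=5 -> V=0 FIRE
t=2: input=4 -> V=0 FIRE
t=3: input=0 -> V=0
t=4: input=0 -> V=0
t=5: input=5 -> V=0 FIRE
t=6: input=3 -> V=15
t=7: input=3 -> V=0 FIRE
t=8: input=0 -> V=0

Answer: 1 2 5 7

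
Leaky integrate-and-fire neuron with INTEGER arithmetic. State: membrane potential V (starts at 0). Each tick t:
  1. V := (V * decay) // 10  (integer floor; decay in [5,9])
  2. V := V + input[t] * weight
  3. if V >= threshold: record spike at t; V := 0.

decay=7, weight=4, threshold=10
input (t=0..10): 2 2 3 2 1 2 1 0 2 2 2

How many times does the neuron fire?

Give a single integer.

t=0: input=2 -> V=8
t=1: input=2 -> V=0 FIRE
t=2: input=3 -> V=0 FIRE
t=3: input=2 -> V=8
t=4: input=1 -> V=9
t=5: input=2 -> V=0 FIRE
t=6: input=1 -> V=4
t=7: input=0 -> V=2
t=8: input=2 -> V=9
t=9: input=2 -> V=0 FIRE
t=10: input=2 -> V=8

Answer: 4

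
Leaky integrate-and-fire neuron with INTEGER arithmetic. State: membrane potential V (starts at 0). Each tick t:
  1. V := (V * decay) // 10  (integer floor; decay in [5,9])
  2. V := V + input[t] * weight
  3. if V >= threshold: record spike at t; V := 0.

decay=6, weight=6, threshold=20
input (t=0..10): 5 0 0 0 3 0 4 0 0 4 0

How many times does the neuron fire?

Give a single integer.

t=0: input=5 -> V=0 FIRE
t=1: input=0 -> V=0
t=2: input=0 -> V=0
t=3: input=0 -> V=0
t=4: input=3 -> V=18
t=5: input=0 -> V=10
t=6: input=4 -> V=0 FIRE
t=7: input=0 -> V=0
t=8: input=0 -> V=0
t=9: input=4 -> V=0 FIRE
t=10: input=0 -> V=0

Answer: 3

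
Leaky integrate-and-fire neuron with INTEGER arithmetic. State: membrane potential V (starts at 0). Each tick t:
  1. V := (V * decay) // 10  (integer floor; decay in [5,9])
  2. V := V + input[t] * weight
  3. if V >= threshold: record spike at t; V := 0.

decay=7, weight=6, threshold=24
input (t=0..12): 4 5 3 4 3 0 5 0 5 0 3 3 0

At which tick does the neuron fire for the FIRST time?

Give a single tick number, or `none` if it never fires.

t=0: input=4 -> V=0 FIRE
t=1: input=5 -> V=0 FIRE
t=2: input=3 -> V=18
t=3: input=4 -> V=0 FIRE
t=4: input=3 -> V=18
t=5: input=0 -> V=12
t=6: input=5 -> V=0 FIRE
t=7: input=0 -> V=0
t=8: input=5 -> V=0 FIRE
t=9: input=0 -> V=0
t=10: input=3 -> V=18
t=11: input=3 -> V=0 FIRE
t=12: input=0 -> V=0

Answer: 0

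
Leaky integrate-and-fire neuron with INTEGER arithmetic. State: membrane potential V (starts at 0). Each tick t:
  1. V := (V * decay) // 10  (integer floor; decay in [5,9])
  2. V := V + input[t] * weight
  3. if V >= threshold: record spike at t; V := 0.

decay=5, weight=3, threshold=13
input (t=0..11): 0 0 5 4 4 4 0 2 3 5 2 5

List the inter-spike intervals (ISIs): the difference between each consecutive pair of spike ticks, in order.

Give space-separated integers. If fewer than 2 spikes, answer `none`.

t=0: input=0 -> V=0
t=1: input=0 -> V=0
t=2: input=5 -> V=0 FIRE
t=3: input=4 -> V=12
t=4: input=4 -> V=0 FIRE
t=5: input=4 -> V=12
t=6: input=0 -> V=6
t=7: input=2 -> V=9
t=8: input=3 -> V=0 FIRE
t=9: input=5 -> V=0 FIRE
t=10: input=2 -> V=6
t=11: input=5 -> V=0 FIRE

Answer: 2 4 1 2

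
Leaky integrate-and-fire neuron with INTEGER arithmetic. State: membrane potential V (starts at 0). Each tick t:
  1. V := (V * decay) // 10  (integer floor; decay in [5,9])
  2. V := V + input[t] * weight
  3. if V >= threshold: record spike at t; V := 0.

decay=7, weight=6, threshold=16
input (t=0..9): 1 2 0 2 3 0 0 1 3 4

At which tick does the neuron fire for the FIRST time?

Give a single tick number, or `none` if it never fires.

t=0: input=1 -> V=6
t=1: input=2 -> V=0 FIRE
t=2: input=0 -> V=0
t=3: input=2 -> V=12
t=4: input=3 -> V=0 FIRE
t=5: input=0 -> V=0
t=6: input=0 -> V=0
t=7: input=1 -> V=6
t=8: input=3 -> V=0 FIRE
t=9: input=4 -> V=0 FIRE

Answer: 1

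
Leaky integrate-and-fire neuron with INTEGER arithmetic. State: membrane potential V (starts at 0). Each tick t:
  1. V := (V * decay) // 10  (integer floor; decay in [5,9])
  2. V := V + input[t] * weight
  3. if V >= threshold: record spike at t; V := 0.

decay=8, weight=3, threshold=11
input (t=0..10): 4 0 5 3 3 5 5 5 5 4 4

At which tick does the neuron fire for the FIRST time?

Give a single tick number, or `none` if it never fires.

t=0: input=4 -> V=0 FIRE
t=1: input=0 -> V=0
t=2: input=5 -> V=0 FIRE
t=3: input=3 -> V=9
t=4: input=3 -> V=0 FIRE
t=5: input=5 -> V=0 FIRE
t=6: input=5 -> V=0 FIRE
t=7: input=5 -> V=0 FIRE
t=8: input=5 -> V=0 FIRE
t=9: input=4 -> V=0 FIRE
t=10: input=4 -> V=0 FIRE

Answer: 0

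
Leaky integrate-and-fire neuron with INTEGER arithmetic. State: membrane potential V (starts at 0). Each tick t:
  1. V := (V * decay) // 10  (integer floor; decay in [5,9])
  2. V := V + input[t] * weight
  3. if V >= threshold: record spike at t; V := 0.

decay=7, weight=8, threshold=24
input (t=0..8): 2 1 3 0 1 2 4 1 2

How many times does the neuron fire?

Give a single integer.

Answer: 2

Derivation:
t=0: input=2 -> V=16
t=1: input=1 -> V=19
t=2: input=3 -> V=0 FIRE
t=3: input=0 -> V=0
t=4: input=1 -> V=8
t=5: input=2 -> V=21
t=6: input=4 -> V=0 FIRE
t=7: input=1 -> V=8
t=8: input=2 -> V=21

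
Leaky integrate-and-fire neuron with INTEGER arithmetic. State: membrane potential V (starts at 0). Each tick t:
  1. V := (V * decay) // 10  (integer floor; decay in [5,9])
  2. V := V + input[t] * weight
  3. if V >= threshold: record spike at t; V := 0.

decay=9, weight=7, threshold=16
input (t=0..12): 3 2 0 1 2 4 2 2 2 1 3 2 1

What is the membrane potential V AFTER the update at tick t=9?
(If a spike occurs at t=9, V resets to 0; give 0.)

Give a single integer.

t=0: input=3 -> V=0 FIRE
t=1: input=2 -> V=14
t=2: input=0 -> V=12
t=3: input=1 -> V=0 FIRE
t=4: input=2 -> V=14
t=5: input=4 -> V=0 FIRE
t=6: input=2 -> V=14
t=7: input=2 -> V=0 FIRE
t=8: input=2 -> V=14
t=9: input=1 -> V=0 FIRE
t=10: input=3 -> V=0 FIRE
t=11: input=2 -> V=14
t=12: input=1 -> V=0 FIRE

Answer: 0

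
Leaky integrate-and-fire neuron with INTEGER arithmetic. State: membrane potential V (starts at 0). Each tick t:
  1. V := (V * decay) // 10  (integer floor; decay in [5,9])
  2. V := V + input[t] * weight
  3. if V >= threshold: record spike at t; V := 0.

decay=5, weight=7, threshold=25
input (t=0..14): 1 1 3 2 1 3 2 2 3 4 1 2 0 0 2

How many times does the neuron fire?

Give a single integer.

t=0: input=1 -> V=7
t=1: input=1 -> V=10
t=2: input=3 -> V=0 FIRE
t=3: input=2 -> V=14
t=4: input=1 -> V=14
t=5: input=3 -> V=0 FIRE
t=6: input=2 -> V=14
t=7: input=2 -> V=21
t=8: input=3 -> V=0 FIRE
t=9: input=4 -> V=0 FIRE
t=10: input=1 -> V=7
t=11: input=2 -> V=17
t=12: input=0 -> V=8
t=13: input=0 -> V=4
t=14: input=2 -> V=16

Answer: 4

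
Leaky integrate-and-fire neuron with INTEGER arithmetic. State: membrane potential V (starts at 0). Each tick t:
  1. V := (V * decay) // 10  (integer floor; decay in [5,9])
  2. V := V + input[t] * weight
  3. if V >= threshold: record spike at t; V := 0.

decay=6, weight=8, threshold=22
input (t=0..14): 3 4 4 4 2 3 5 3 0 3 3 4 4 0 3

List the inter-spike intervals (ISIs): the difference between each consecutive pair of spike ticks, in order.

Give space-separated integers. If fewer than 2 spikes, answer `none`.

t=0: input=3 -> V=0 FIRE
t=1: input=4 -> V=0 FIRE
t=2: input=4 -> V=0 FIRE
t=3: input=4 -> V=0 FIRE
t=4: input=2 -> V=16
t=5: input=3 -> V=0 FIRE
t=6: input=5 -> V=0 FIRE
t=7: input=3 -> V=0 FIRE
t=8: input=0 -> V=0
t=9: input=3 -> V=0 FIRE
t=10: input=3 -> V=0 FIRE
t=11: input=4 -> V=0 FIRE
t=12: input=4 -> V=0 FIRE
t=13: input=0 -> V=0
t=14: input=3 -> V=0 FIRE

Answer: 1 1 1 2 1 1 2 1 1 1 2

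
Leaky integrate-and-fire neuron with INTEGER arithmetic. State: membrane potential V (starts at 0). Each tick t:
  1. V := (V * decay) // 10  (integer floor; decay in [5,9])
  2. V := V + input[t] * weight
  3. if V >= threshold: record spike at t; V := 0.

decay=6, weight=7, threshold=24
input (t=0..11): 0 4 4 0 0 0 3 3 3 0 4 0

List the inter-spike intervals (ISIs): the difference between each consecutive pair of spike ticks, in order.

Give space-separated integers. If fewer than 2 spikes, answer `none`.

t=0: input=0 -> V=0
t=1: input=4 -> V=0 FIRE
t=2: input=4 -> V=0 FIRE
t=3: input=0 -> V=0
t=4: input=0 -> V=0
t=5: input=0 -> V=0
t=6: input=3 -> V=21
t=7: input=3 -> V=0 FIRE
t=8: input=3 -> V=21
t=9: input=0 -> V=12
t=10: input=4 -> V=0 FIRE
t=11: input=0 -> V=0

Answer: 1 5 3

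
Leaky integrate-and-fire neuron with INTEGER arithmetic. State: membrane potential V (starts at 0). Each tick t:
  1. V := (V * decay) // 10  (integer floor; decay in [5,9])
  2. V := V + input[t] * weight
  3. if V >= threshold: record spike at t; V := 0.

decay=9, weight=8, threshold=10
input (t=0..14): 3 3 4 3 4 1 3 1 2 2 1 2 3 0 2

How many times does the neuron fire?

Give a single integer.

t=0: input=3 -> V=0 FIRE
t=1: input=3 -> V=0 FIRE
t=2: input=4 -> V=0 FIRE
t=3: input=3 -> V=0 FIRE
t=4: input=4 -> V=0 FIRE
t=5: input=1 -> V=8
t=6: input=3 -> V=0 FIRE
t=7: input=1 -> V=8
t=8: input=2 -> V=0 FIRE
t=9: input=2 -> V=0 FIRE
t=10: input=1 -> V=8
t=11: input=2 -> V=0 FIRE
t=12: input=3 -> V=0 FIRE
t=13: input=0 -> V=0
t=14: input=2 -> V=0 FIRE

Answer: 11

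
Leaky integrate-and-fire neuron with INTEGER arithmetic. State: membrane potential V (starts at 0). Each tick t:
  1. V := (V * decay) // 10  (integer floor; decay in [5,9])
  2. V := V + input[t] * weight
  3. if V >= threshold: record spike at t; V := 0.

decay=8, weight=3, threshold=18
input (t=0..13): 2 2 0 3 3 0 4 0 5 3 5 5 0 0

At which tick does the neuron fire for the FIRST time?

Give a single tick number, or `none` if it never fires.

Answer: 4

Derivation:
t=0: input=2 -> V=6
t=1: input=2 -> V=10
t=2: input=0 -> V=8
t=3: input=3 -> V=15
t=4: input=3 -> V=0 FIRE
t=5: input=0 -> V=0
t=6: input=4 -> V=12
t=7: input=0 -> V=9
t=8: input=5 -> V=0 FIRE
t=9: input=3 -> V=9
t=10: input=5 -> V=0 FIRE
t=11: input=5 -> V=15
t=12: input=0 -> V=12
t=13: input=0 -> V=9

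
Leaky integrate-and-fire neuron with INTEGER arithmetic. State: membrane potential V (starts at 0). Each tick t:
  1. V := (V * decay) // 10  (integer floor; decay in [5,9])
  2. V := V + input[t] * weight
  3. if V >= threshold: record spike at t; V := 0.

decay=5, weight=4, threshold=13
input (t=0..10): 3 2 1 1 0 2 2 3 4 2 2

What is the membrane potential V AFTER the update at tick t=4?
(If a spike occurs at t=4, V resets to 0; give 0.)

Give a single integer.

t=0: input=3 -> V=12
t=1: input=2 -> V=0 FIRE
t=2: input=1 -> V=4
t=3: input=1 -> V=6
t=4: input=0 -> V=3
t=5: input=2 -> V=9
t=6: input=2 -> V=12
t=7: input=3 -> V=0 FIRE
t=8: input=4 -> V=0 FIRE
t=9: input=2 -> V=8
t=10: input=2 -> V=12

Answer: 3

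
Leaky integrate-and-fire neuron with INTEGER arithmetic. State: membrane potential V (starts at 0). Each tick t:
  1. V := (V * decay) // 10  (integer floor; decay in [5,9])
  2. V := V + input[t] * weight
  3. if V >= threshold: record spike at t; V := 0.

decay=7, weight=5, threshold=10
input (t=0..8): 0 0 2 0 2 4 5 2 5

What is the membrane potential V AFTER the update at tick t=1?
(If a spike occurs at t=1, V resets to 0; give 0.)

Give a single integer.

Answer: 0

Derivation:
t=0: input=0 -> V=0
t=1: input=0 -> V=0
t=2: input=2 -> V=0 FIRE
t=3: input=0 -> V=0
t=4: input=2 -> V=0 FIRE
t=5: input=4 -> V=0 FIRE
t=6: input=5 -> V=0 FIRE
t=7: input=2 -> V=0 FIRE
t=8: input=5 -> V=0 FIRE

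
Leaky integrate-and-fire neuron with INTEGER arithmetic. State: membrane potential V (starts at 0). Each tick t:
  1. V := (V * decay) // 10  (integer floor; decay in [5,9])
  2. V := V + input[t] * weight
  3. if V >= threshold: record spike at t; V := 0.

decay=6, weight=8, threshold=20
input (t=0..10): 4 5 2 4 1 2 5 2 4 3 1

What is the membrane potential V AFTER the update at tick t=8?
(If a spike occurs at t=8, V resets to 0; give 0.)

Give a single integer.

t=0: input=4 -> V=0 FIRE
t=1: input=5 -> V=0 FIRE
t=2: input=2 -> V=16
t=3: input=4 -> V=0 FIRE
t=4: input=1 -> V=8
t=5: input=2 -> V=0 FIRE
t=6: input=5 -> V=0 FIRE
t=7: input=2 -> V=16
t=8: input=4 -> V=0 FIRE
t=9: input=3 -> V=0 FIRE
t=10: input=1 -> V=8

Answer: 0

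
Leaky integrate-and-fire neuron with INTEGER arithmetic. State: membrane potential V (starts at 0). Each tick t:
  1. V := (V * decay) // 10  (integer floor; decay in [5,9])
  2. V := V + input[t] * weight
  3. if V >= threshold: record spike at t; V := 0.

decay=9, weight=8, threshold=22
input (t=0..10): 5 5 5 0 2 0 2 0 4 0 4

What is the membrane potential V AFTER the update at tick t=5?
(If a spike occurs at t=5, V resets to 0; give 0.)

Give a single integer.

Answer: 14

Derivation:
t=0: input=5 -> V=0 FIRE
t=1: input=5 -> V=0 FIRE
t=2: input=5 -> V=0 FIRE
t=3: input=0 -> V=0
t=4: input=2 -> V=16
t=5: input=0 -> V=14
t=6: input=2 -> V=0 FIRE
t=7: input=0 -> V=0
t=8: input=4 -> V=0 FIRE
t=9: input=0 -> V=0
t=10: input=4 -> V=0 FIRE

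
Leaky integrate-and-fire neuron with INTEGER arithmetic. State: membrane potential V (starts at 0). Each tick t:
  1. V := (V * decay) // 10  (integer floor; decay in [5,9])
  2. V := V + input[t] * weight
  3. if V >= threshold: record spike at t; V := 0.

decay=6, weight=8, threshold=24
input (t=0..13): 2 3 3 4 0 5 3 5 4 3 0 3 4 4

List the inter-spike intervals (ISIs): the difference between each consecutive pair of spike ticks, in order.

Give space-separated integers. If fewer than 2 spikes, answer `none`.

Answer: 1 1 2 1 1 1 1 2 1 1

Derivation:
t=0: input=2 -> V=16
t=1: input=3 -> V=0 FIRE
t=2: input=3 -> V=0 FIRE
t=3: input=4 -> V=0 FIRE
t=4: input=0 -> V=0
t=5: input=5 -> V=0 FIRE
t=6: input=3 -> V=0 FIRE
t=7: input=5 -> V=0 FIRE
t=8: input=4 -> V=0 FIRE
t=9: input=3 -> V=0 FIRE
t=10: input=0 -> V=0
t=11: input=3 -> V=0 FIRE
t=12: input=4 -> V=0 FIRE
t=13: input=4 -> V=0 FIRE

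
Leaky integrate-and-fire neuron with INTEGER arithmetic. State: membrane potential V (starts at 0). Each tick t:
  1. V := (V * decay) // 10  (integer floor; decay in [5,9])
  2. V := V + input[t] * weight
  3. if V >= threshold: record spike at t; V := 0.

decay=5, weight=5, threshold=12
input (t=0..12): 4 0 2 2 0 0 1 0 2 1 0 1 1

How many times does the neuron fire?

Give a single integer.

Answer: 2

Derivation:
t=0: input=4 -> V=0 FIRE
t=1: input=0 -> V=0
t=2: input=2 -> V=10
t=3: input=2 -> V=0 FIRE
t=4: input=0 -> V=0
t=5: input=0 -> V=0
t=6: input=1 -> V=5
t=7: input=0 -> V=2
t=8: input=2 -> V=11
t=9: input=1 -> V=10
t=10: input=0 -> V=5
t=11: input=1 -> V=7
t=12: input=1 -> V=8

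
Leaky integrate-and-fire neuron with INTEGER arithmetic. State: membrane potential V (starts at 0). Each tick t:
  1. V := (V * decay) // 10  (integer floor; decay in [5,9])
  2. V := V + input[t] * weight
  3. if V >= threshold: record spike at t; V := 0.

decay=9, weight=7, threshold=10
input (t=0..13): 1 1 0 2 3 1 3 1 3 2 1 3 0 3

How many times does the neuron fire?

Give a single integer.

t=0: input=1 -> V=7
t=1: input=1 -> V=0 FIRE
t=2: input=0 -> V=0
t=3: input=2 -> V=0 FIRE
t=4: input=3 -> V=0 FIRE
t=5: input=1 -> V=7
t=6: input=3 -> V=0 FIRE
t=7: input=1 -> V=7
t=8: input=3 -> V=0 FIRE
t=9: input=2 -> V=0 FIRE
t=10: input=1 -> V=7
t=11: input=3 -> V=0 FIRE
t=12: input=0 -> V=0
t=13: input=3 -> V=0 FIRE

Answer: 8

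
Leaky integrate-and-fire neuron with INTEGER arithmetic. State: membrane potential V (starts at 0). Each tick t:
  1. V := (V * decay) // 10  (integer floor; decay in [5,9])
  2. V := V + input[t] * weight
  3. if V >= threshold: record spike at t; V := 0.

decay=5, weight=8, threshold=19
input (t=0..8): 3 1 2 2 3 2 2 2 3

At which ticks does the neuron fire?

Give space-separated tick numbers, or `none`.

Answer: 0 2 4 6 8

Derivation:
t=0: input=3 -> V=0 FIRE
t=1: input=1 -> V=8
t=2: input=2 -> V=0 FIRE
t=3: input=2 -> V=16
t=4: input=3 -> V=0 FIRE
t=5: input=2 -> V=16
t=6: input=2 -> V=0 FIRE
t=7: input=2 -> V=16
t=8: input=3 -> V=0 FIRE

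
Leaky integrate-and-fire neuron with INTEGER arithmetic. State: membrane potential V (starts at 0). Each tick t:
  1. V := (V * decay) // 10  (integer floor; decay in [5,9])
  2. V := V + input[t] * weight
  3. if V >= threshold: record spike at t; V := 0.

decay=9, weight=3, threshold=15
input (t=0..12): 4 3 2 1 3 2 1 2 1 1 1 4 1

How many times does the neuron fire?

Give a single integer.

Answer: 4

Derivation:
t=0: input=4 -> V=12
t=1: input=3 -> V=0 FIRE
t=2: input=2 -> V=6
t=3: input=1 -> V=8
t=4: input=3 -> V=0 FIRE
t=5: input=2 -> V=6
t=6: input=1 -> V=8
t=7: input=2 -> V=13
t=8: input=1 -> V=14
t=9: input=1 -> V=0 FIRE
t=10: input=1 -> V=3
t=11: input=4 -> V=14
t=12: input=1 -> V=0 FIRE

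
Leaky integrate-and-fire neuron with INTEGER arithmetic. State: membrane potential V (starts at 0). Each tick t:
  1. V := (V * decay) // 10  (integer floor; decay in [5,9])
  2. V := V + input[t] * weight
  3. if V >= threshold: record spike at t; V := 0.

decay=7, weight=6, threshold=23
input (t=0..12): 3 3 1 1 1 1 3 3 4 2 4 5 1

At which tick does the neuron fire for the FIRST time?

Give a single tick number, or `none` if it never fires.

t=0: input=3 -> V=18
t=1: input=3 -> V=0 FIRE
t=2: input=1 -> V=6
t=3: input=1 -> V=10
t=4: input=1 -> V=13
t=5: input=1 -> V=15
t=6: input=3 -> V=0 FIRE
t=7: input=3 -> V=18
t=8: input=4 -> V=0 FIRE
t=9: input=2 -> V=12
t=10: input=4 -> V=0 FIRE
t=11: input=5 -> V=0 FIRE
t=12: input=1 -> V=6

Answer: 1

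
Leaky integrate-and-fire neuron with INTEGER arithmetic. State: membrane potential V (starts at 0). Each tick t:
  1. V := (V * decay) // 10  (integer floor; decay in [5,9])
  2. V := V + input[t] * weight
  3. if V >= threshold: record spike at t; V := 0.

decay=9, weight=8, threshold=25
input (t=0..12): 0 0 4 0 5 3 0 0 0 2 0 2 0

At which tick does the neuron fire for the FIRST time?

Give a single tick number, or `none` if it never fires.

t=0: input=0 -> V=0
t=1: input=0 -> V=0
t=2: input=4 -> V=0 FIRE
t=3: input=0 -> V=0
t=4: input=5 -> V=0 FIRE
t=5: input=3 -> V=24
t=6: input=0 -> V=21
t=7: input=0 -> V=18
t=8: input=0 -> V=16
t=9: input=2 -> V=0 FIRE
t=10: input=0 -> V=0
t=11: input=2 -> V=16
t=12: input=0 -> V=14

Answer: 2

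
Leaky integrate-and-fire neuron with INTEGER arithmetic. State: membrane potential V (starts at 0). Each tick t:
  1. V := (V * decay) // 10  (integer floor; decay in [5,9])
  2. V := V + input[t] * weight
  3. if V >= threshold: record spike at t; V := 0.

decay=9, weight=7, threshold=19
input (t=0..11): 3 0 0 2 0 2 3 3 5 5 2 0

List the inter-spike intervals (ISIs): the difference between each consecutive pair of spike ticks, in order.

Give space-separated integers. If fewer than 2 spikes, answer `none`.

Answer: 5 1 1 1 1

Derivation:
t=0: input=3 -> V=0 FIRE
t=1: input=0 -> V=0
t=2: input=0 -> V=0
t=3: input=2 -> V=14
t=4: input=0 -> V=12
t=5: input=2 -> V=0 FIRE
t=6: input=3 -> V=0 FIRE
t=7: input=3 -> V=0 FIRE
t=8: input=5 -> V=0 FIRE
t=9: input=5 -> V=0 FIRE
t=10: input=2 -> V=14
t=11: input=0 -> V=12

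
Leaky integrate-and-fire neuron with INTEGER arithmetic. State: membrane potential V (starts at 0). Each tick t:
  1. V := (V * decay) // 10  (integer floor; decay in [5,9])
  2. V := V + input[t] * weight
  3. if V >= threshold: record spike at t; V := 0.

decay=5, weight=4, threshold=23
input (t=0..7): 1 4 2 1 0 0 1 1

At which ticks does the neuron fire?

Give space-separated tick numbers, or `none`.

t=0: input=1 -> V=4
t=1: input=4 -> V=18
t=2: input=2 -> V=17
t=3: input=1 -> V=12
t=4: input=0 -> V=6
t=5: input=0 -> V=3
t=6: input=1 -> V=5
t=7: input=1 -> V=6

Answer: none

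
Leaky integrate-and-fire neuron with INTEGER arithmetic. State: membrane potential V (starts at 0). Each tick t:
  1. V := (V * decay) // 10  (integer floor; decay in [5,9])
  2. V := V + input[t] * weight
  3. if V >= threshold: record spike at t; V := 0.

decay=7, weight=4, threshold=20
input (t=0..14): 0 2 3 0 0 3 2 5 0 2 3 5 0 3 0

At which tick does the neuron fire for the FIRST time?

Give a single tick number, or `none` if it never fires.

t=0: input=0 -> V=0
t=1: input=2 -> V=8
t=2: input=3 -> V=17
t=3: input=0 -> V=11
t=4: input=0 -> V=7
t=5: input=3 -> V=16
t=6: input=2 -> V=19
t=7: input=5 -> V=0 FIRE
t=8: input=0 -> V=0
t=9: input=2 -> V=8
t=10: input=3 -> V=17
t=11: input=5 -> V=0 FIRE
t=12: input=0 -> V=0
t=13: input=3 -> V=12
t=14: input=0 -> V=8

Answer: 7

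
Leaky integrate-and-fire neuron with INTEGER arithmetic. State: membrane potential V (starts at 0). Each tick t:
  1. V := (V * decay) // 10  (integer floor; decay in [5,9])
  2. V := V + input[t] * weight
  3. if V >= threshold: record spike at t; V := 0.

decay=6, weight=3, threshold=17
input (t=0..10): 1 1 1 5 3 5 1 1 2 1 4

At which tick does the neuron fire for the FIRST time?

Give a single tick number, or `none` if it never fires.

Answer: 3

Derivation:
t=0: input=1 -> V=3
t=1: input=1 -> V=4
t=2: input=1 -> V=5
t=3: input=5 -> V=0 FIRE
t=4: input=3 -> V=9
t=5: input=5 -> V=0 FIRE
t=6: input=1 -> V=3
t=7: input=1 -> V=4
t=8: input=2 -> V=8
t=9: input=1 -> V=7
t=10: input=4 -> V=16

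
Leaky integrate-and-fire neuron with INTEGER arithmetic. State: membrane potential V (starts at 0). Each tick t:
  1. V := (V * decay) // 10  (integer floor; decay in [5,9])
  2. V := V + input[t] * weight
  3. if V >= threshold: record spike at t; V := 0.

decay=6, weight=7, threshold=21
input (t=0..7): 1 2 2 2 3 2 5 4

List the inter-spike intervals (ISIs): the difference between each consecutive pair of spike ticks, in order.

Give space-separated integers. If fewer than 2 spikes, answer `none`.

Answer: 2 2 1

Derivation:
t=0: input=1 -> V=7
t=1: input=2 -> V=18
t=2: input=2 -> V=0 FIRE
t=3: input=2 -> V=14
t=4: input=3 -> V=0 FIRE
t=5: input=2 -> V=14
t=6: input=5 -> V=0 FIRE
t=7: input=4 -> V=0 FIRE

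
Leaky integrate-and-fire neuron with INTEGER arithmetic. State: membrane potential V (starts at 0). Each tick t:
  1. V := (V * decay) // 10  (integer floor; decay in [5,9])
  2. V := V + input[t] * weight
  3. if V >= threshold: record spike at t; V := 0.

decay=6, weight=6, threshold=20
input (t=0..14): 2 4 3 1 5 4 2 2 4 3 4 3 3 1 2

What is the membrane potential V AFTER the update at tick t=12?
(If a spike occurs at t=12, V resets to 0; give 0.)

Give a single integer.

t=0: input=2 -> V=12
t=1: input=4 -> V=0 FIRE
t=2: input=3 -> V=18
t=3: input=1 -> V=16
t=4: input=5 -> V=0 FIRE
t=5: input=4 -> V=0 FIRE
t=6: input=2 -> V=12
t=7: input=2 -> V=19
t=8: input=4 -> V=0 FIRE
t=9: input=3 -> V=18
t=10: input=4 -> V=0 FIRE
t=11: input=3 -> V=18
t=12: input=3 -> V=0 FIRE
t=13: input=1 -> V=6
t=14: input=2 -> V=15

Answer: 0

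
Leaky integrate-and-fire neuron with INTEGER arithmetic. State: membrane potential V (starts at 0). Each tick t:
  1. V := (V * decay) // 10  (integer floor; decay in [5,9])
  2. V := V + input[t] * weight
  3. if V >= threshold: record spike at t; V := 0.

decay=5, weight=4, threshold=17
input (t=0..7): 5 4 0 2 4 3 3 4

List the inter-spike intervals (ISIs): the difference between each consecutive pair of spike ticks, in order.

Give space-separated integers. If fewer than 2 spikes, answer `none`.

Answer: 4 2

Derivation:
t=0: input=5 -> V=0 FIRE
t=1: input=4 -> V=16
t=2: input=0 -> V=8
t=3: input=2 -> V=12
t=4: input=4 -> V=0 FIRE
t=5: input=3 -> V=12
t=6: input=3 -> V=0 FIRE
t=7: input=4 -> V=16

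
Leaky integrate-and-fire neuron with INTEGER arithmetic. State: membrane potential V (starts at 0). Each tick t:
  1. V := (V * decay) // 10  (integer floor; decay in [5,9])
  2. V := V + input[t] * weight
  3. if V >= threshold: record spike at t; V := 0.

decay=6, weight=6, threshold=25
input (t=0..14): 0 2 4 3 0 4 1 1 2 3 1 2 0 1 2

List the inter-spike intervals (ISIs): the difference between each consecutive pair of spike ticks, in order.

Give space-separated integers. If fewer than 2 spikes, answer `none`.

Answer: 3 4

Derivation:
t=0: input=0 -> V=0
t=1: input=2 -> V=12
t=2: input=4 -> V=0 FIRE
t=3: input=3 -> V=18
t=4: input=0 -> V=10
t=5: input=4 -> V=0 FIRE
t=6: input=1 -> V=6
t=7: input=1 -> V=9
t=8: input=2 -> V=17
t=9: input=3 -> V=0 FIRE
t=10: input=1 -> V=6
t=11: input=2 -> V=15
t=12: input=0 -> V=9
t=13: input=1 -> V=11
t=14: input=2 -> V=18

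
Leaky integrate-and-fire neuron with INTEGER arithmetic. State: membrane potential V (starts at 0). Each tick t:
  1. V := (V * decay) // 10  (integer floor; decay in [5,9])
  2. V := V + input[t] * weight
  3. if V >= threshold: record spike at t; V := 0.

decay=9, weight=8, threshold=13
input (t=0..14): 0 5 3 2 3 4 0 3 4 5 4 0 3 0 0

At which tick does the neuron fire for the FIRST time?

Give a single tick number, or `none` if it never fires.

Answer: 1

Derivation:
t=0: input=0 -> V=0
t=1: input=5 -> V=0 FIRE
t=2: input=3 -> V=0 FIRE
t=3: input=2 -> V=0 FIRE
t=4: input=3 -> V=0 FIRE
t=5: input=4 -> V=0 FIRE
t=6: input=0 -> V=0
t=7: input=3 -> V=0 FIRE
t=8: input=4 -> V=0 FIRE
t=9: input=5 -> V=0 FIRE
t=10: input=4 -> V=0 FIRE
t=11: input=0 -> V=0
t=12: input=3 -> V=0 FIRE
t=13: input=0 -> V=0
t=14: input=0 -> V=0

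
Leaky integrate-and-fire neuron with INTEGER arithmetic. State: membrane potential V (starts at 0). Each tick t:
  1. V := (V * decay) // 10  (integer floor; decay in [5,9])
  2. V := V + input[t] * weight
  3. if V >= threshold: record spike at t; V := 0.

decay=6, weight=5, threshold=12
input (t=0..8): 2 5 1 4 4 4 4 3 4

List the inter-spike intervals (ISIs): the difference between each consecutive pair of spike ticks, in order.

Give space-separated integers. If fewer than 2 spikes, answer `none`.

Answer: 2 1 1 1 1 1

Derivation:
t=0: input=2 -> V=10
t=1: input=5 -> V=0 FIRE
t=2: input=1 -> V=5
t=3: input=4 -> V=0 FIRE
t=4: input=4 -> V=0 FIRE
t=5: input=4 -> V=0 FIRE
t=6: input=4 -> V=0 FIRE
t=7: input=3 -> V=0 FIRE
t=8: input=4 -> V=0 FIRE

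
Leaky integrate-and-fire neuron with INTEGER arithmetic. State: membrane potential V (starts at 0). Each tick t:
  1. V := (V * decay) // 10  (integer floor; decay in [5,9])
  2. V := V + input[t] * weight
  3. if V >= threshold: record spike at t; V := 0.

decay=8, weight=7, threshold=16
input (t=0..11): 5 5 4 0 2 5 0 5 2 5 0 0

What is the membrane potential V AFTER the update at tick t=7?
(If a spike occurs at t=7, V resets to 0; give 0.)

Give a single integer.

Answer: 0

Derivation:
t=0: input=5 -> V=0 FIRE
t=1: input=5 -> V=0 FIRE
t=2: input=4 -> V=0 FIRE
t=3: input=0 -> V=0
t=4: input=2 -> V=14
t=5: input=5 -> V=0 FIRE
t=6: input=0 -> V=0
t=7: input=5 -> V=0 FIRE
t=8: input=2 -> V=14
t=9: input=5 -> V=0 FIRE
t=10: input=0 -> V=0
t=11: input=0 -> V=0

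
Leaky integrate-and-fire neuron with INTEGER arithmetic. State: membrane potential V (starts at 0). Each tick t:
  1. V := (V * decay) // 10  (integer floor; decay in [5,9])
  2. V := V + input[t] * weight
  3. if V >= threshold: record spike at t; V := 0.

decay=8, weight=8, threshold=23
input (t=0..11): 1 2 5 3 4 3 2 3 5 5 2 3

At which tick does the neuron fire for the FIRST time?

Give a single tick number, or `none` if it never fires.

t=0: input=1 -> V=8
t=1: input=2 -> V=22
t=2: input=5 -> V=0 FIRE
t=3: input=3 -> V=0 FIRE
t=4: input=4 -> V=0 FIRE
t=5: input=3 -> V=0 FIRE
t=6: input=2 -> V=16
t=7: input=3 -> V=0 FIRE
t=8: input=5 -> V=0 FIRE
t=9: input=5 -> V=0 FIRE
t=10: input=2 -> V=16
t=11: input=3 -> V=0 FIRE

Answer: 2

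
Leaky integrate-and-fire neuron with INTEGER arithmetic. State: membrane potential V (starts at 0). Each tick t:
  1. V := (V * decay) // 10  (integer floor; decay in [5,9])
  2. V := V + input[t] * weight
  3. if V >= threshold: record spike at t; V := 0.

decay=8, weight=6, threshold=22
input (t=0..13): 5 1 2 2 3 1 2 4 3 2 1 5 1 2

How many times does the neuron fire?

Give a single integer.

Answer: 6

Derivation:
t=0: input=5 -> V=0 FIRE
t=1: input=1 -> V=6
t=2: input=2 -> V=16
t=3: input=2 -> V=0 FIRE
t=4: input=3 -> V=18
t=5: input=1 -> V=20
t=6: input=2 -> V=0 FIRE
t=7: input=4 -> V=0 FIRE
t=8: input=3 -> V=18
t=9: input=2 -> V=0 FIRE
t=10: input=1 -> V=6
t=11: input=5 -> V=0 FIRE
t=12: input=1 -> V=6
t=13: input=2 -> V=16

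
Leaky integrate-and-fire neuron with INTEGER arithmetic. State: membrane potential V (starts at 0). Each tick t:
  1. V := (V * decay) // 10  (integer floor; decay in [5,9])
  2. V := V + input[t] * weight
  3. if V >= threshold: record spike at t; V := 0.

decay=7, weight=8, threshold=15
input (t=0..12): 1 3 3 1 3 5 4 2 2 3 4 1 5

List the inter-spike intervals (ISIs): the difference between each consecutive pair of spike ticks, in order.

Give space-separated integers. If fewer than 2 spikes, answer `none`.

Answer: 1 2 1 1 1 1 1 1 2

Derivation:
t=0: input=1 -> V=8
t=1: input=3 -> V=0 FIRE
t=2: input=3 -> V=0 FIRE
t=3: input=1 -> V=8
t=4: input=3 -> V=0 FIRE
t=5: input=5 -> V=0 FIRE
t=6: input=4 -> V=0 FIRE
t=7: input=2 -> V=0 FIRE
t=8: input=2 -> V=0 FIRE
t=9: input=3 -> V=0 FIRE
t=10: input=4 -> V=0 FIRE
t=11: input=1 -> V=8
t=12: input=5 -> V=0 FIRE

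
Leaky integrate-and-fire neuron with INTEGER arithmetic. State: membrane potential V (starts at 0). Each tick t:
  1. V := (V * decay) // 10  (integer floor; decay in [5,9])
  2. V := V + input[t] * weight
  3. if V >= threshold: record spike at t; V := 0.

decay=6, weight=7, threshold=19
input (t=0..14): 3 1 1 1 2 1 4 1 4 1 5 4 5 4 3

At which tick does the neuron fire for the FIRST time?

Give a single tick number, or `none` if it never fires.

Answer: 0

Derivation:
t=0: input=3 -> V=0 FIRE
t=1: input=1 -> V=7
t=2: input=1 -> V=11
t=3: input=1 -> V=13
t=4: input=2 -> V=0 FIRE
t=5: input=1 -> V=7
t=6: input=4 -> V=0 FIRE
t=7: input=1 -> V=7
t=8: input=4 -> V=0 FIRE
t=9: input=1 -> V=7
t=10: input=5 -> V=0 FIRE
t=11: input=4 -> V=0 FIRE
t=12: input=5 -> V=0 FIRE
t=13: input=4 -> V=0 FIRE
t=14: input=3 -> V=0 FIRE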